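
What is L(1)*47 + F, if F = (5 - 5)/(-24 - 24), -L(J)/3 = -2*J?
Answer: 282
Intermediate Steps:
L(J) = 6*J (L(J) = -(-6)*J = 6*J)
F = 0 (F = 0/(-48) = 0*(-1/48) = 0)
L(1)*47 + F = (6*1)*47 + 0 = 6*47 + 0 = 282 + 0 = 282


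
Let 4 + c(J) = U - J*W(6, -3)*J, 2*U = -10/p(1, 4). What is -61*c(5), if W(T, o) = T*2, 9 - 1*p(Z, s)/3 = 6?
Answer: 167201/9 ≈ 18578.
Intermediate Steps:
p(Z, s) = 9 (p(Z, s) = 27 - 3*6 = 27 - 18 = 9)
W(T, o) = 2*T
U = -5/9 (U = (-10/9)/2 = (-10*⅑)/2 = (½)*(-10/9) = -5/9 ≈ -0.55556)
c(J) = -41/9 - 12*J² (c(J) = -4 + (-5/9 - J*(2*6)*J) = -4 + (-5/9 - J*12*J) = -4 + (-5/9 - 12*J*J) = -4 + (-5/9 - 12*J²) = -41/9 - 12*J²)
-61*c(5) = -61*(-41/9 - 12*5²) = -61*(-41/9 - 12*25) = -61*(-41/9 - 300) = -61*(-2741/9) = 167201/9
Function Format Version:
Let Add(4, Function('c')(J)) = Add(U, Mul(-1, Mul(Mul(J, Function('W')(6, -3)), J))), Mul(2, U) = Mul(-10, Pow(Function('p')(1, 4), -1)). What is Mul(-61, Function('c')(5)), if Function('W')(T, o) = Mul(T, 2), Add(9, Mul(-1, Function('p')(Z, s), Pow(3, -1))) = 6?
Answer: Rational(167201, 9) ≈ 18578.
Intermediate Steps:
Function('p')(Z, s) = 9 (Function('p')(Z, s) = Add(27, Mul(-3, 6)) = Add(27, -18) = 9)
Function('W')(T, o) = Mul(2, T)
U = Rational(-5, 9) (U = Mul(Rational(1, 2), Mul(-10, Pow(9, -1))) = Mul(Rational(1, 2), Mul(-10, Rational(1, 9))) = Mul(Rational(1, 2), Rational(-10, 9)) = Rational(-5, 9) ≈ -0.55556)
Function('c')(J) = Add(Rational(-41, 9), Mul(-12, Pow(J, 2))) (Function('c')(J) = Add(-4, Add(Rational(-5, 9), Mul(-1, Mul(Mul(J, Mul(2, 6)), J)))) = Add(-4, Add(Rational(-5, 9), Mul(-1, Mul(Mul(J, 12), J)))) = Add(-4, Add(Rational(-5, 9), Mul(-1, Mul(Mul(12, J), J)))) = Add(-4, Add(Rational(-5, 9), Mul(-1, Mul(12, Pow(J, 2))))) = Add(-4, Add(Rational(-5, 9), Mul(-12, Pow(J, 2)))) = Add(Rational(-41, 9), Mul(-12, Pow(J, 2))))
Mul(-61, Function('c')(5)) = Mul(-61, Add(Rational(-41, 9), Mul(-12, Pow(5, 2)))) = Mul(-61, Add(Rational(-41, 9), Mul(-12, 25))) = Mul(-61, Add(Rational(-41, 9), -300)) = Mul(-61, Rational(-2741, 9)) = Rational(167201, 9)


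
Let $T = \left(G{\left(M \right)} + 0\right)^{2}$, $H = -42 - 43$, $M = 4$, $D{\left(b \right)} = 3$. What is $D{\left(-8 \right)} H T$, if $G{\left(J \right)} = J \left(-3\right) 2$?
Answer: $-146880$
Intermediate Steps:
$H = -85$
$G{\left(J \right)} = - 6 J$ ($G{\left(J \right)} = - 3 J 2 = - 6 J$)
$T = 576$ ($T = \left(\left(-6\right) 4 + 0\right)^{2} = \left(-24 + 0\right)^{2} = \left(-24\right)^{2} = 576$)
$D{\left(-8 \right)} H T = 3 \left(-85\right) 576 = \left(-255\right) 576 = -146880$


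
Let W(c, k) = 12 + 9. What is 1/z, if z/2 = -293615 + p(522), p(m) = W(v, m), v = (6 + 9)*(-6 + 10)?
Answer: -1/587188 ≈ -1.7030e-6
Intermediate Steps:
v = 60 (v = 15*4 = 60)
W(c, k) = 21
p(m) = 21
z = -587188 (z = 2*(-293615 + 21) = 2*(-293594) = -587188)
1/z = 1/(-587188) = -1/587188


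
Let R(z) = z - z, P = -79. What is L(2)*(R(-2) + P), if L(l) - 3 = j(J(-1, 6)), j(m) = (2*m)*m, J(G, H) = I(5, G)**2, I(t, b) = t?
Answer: -98987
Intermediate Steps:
J(G, H) = 25 (J(G, H) = 5**2 = 25)
R(z) = 0
j(m) = 2*m**2
L(l) = 1253 (L(l) = 3 + 2*25**2 = 3 + 2*625 = 3 + 1250 = 1253)
L(2)*(R(-2) + P) = 1253*(0 - 79) = 1253*(-79) = -98987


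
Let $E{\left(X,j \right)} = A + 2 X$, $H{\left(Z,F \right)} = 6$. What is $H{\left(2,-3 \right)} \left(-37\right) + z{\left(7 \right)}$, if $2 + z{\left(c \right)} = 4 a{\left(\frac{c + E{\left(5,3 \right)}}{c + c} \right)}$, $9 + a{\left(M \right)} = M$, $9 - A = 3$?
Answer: $- \frac{1774}{7} \approx -253.43$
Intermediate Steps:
$A = 6$ ($A = 9 - 3 = 6$)
$E{\left(X,j \right)} = 6 + 2 X$
$a{\left(M \right)} = -9 + M$
$z{\left(c \right)} = -38 + \frac{2 \left(16 + c\right)}{c}$ ($z{\left(c \right)} = -2 + 4 \left(-9 + \frac{c + \left(6 + 2 \cdot 5\right)}{c + c}\right) = -2 + 4 \left(-9 + \frac{c + \left(6 + 10\right)}{2 c}\right) = -2 + 4 \left(-9 + \left(c + 16\right) \frac{1}{2 c}\right) = -2 + 4 \left(-9 + \left(16 + c\right) \frac{1}{2 c}\right) = -2 + 4 \left(-9 + \frac{16 + c}{2 c}\right) = -2 - \left(36 - \frac{2 \left(16 + c\right)}{c}\right) = -38 + \frac{2 \left(16 + c\right)}{c}$)
$H{\left(2,-3 \right)} \left(-37\right) + z{\left(7 \right)} = 6 \left(-37\right) - \left(36 - \frac{32}{7}\right) = -222 + \left(-36 + 32 \cdot \frac{1}{7}\right) = -222 + \left(-36 + \frac{32}{7}\right) = -222 - \frac{220}{7} = - \frac{1774}{7}$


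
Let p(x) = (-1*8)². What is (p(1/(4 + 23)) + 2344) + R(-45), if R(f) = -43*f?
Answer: 4343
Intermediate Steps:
p(x) = 64 (p(x) = (-8)² = 64)
(p(1/(4 + 23)) + 2344) + R(-45) = (64 + 2344) - 43*(-45) = 2408 + 1935 = 4343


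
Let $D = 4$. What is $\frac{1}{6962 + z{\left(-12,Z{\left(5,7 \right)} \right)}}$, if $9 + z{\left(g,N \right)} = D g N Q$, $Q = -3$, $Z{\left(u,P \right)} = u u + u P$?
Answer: $\frac{1}{15593} \approx 6.4131 \cdot 10^{-5}$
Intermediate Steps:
$Z{\left(u,P \right)} = u^{2} + P u$
$z{\left(g,N \right)} = -9 - 12 N g$ ($z{\left(g,N \right)} = -9 + 4 g N \left(-3\right) = -9 + 4 N g \left(-3\right) = -9 - 12 N g$)
$\frac{1}{6962 + z{\left(-12,Z{\left(5,7 \right)} \right)}} = \frac{1}{6962 - \left(9 + 12 \cdot 5 \left(7 + 5\right) \left(-12\right)\right)} = \frac{1}{6962 - \left(9 + 12 \cdot 5 \cdot 12 \left(-12\right)\right)} = \frac{1}{6962 - \left(9 + 720 \left(-12\right)\right)} = \frac{1}{6962 + \left(-9 + 8640\right)} = \frac{1}{6962 + 8631} = \frac{1}{15593}$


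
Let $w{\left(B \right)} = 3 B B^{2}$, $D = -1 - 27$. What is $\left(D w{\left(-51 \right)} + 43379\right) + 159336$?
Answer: $11345399$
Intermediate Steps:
$D = -28$
$w{\left(B \right)} = 3 B^{3}$
$\left(D w{\left(-51 \right)} + 43379\right) + 159336 = \left(- 28 \cdot 3 \left(-51\right)^{3} + 43379\right) + 159336 = \left(- 28 \cdot 3 \left(-132651\right) + 43379\right) + 159336 = \left(\left(-28\right) \left(-397953\right) + 43379\right) + 159336 = \left(11142684 + 43379\right) + 159336 = 11186063 + 159336 = 11345399$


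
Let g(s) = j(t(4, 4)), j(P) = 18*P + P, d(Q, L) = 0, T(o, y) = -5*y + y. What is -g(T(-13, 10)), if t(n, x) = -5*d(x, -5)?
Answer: 0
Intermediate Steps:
T(o, y) = -4*y
t(n, x) = 0 (t(n, x) = -5*0 = 0)
j(P) = 19*P
g(s) = 0 (g(s) = 19*0 = 0)
-g(T(-13, 10)) = -1*0 = 0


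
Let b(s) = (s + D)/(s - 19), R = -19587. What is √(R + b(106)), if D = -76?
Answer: I*√16472377/29 ≈ 139.95*I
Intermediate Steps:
b(s) = (-76 + s)/(-19 + s) (b(s) = (s - 76)/(s - 19) = (-76 + s)/(-19 + s))
√(R + b(106)) = √(-19587 + (-76 + 106)/(-19 + 106)) = √(-19587 + 30/87) = √(-19587 + (1/87)*30) = √(-19587 + 10/29) = √(-568013/29) = I*√16472377/29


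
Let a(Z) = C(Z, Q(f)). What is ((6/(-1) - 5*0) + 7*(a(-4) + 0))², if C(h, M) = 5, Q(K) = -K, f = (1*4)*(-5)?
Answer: 841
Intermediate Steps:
f = -20 (f = 4*(-5) = -20)
a(Z) = 5
((6/(-1) - 5*0) + 7*(a(-4) + 0))² = ((6/(-1) - 5*0) + 7*(5 + 0))² = ((6*(-1) + 0) + 7*5)² = ((-6 + 0) + 35)² = (-6 + 35)² = 29² = 841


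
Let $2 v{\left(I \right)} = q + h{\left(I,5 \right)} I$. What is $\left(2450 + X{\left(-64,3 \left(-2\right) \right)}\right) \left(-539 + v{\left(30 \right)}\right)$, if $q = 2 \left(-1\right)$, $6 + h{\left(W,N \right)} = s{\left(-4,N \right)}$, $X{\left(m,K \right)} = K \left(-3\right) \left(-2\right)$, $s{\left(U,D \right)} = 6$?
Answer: $-1303560$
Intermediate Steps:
$X{\left(m,K \right)} = 6 K$ ($X{\left(m,K \right)} = - 3 K \left(-2\right) = 6 K$)
$h{\left(W,N \right)} = 0$ ($h{\left(W,N \right)} = -6 + 6 = 0$)
$q = -2$
$v{\left(I \right)} = -1$ ($v{\left(I \right)} = \frac{-2 + 0 I}{2} = \frac{-2 + 0}{2} = \frac{1}{2} \left(-2\right) = -1$)
$\left(2450 + X{\left(-64,3 \left(-2\right) \right)}\right) \left(-539 + v{\left(30 \right)}\right) = \left(2450 + 6 \cdot 3 \left(-2\right)\right) \left(-539 - 1\right) = \left(2450 + 6 \left(-6\right)\right) \left(-540\right) = \left(2450 - 36\right) \left(-540\right) = 2414 \left(-540\right) = -1303560$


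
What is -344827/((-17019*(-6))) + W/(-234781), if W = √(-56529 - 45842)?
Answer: -344827/102114 - I*√102371/234781 ≈ -3.3769 - 0.0013628*I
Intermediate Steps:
W = I*√102371 (W = √(-102371) = I*√102371 ≈ 319.95*I)
-344827/((-17019*(-6))) + W/(-234781) = -344827/((-17019*(-6))) + (I*√102371)/(-234781) = -344827/102114 + (I*√102371)*(-1/234781) = -344827*1/102114 - I*√102371/234781 = -344827/102114 - I*√102371/234781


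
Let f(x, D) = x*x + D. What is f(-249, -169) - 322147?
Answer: -260315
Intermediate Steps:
f(x, D) = D + x² (f(x, D) = x² + D = D + x²)
f(-249, -169) - 322147 = (-169 + (-249)²) - 322147 = (-169 + 62001) - 322147 = 61832 - 322147 = -260315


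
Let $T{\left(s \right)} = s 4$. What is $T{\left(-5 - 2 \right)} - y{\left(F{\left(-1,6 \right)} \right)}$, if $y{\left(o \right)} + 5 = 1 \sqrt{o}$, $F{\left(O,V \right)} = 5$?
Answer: $-23 - \sqrt{5} \approx -25.236$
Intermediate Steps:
$y{\left(o \right)} = -5 + \sqrt{o}$ ($y{\left(o \right)} = -5 + 1 \sqrt{o} = -5 + \sqrt{o}$)
$T{\left(s \right)} = 4 s$
$T{\left(-5 - 2 \right)} - y{\left(F{\left(-1,6 \right)} \right)} = 4 \left(-5 - 2\right) - \left(-5 + \sqrt{5}\right) = 4 \left(-5 - 2\right) + \left(5 - \sqrt{5}\right) = 4 \left(-7\right) + \left(5 - \sqrt{5}\right) = -28 + \left(5 - \sqrt{5}\right) = -23 - \sqrt{5}$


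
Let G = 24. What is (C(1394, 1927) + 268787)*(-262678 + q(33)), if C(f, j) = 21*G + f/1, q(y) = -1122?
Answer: -71406703000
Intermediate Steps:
C(f, j) = 504 + f (C(f, j) = 21*24 + f/1 = 504 + f*1 = 504 + f)
(C(1394, 1927) + 268787)*(-262678 + q(33)) = ((504 + 1394) + 268787)*(-262678 - 1122) = (1898 + 268787)*(-263800) = 270685*(-263800) = -71406703000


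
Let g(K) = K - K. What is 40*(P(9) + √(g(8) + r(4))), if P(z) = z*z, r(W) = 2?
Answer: 3240 + 40*√2 ≈ 3296.6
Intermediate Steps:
P(z) = z²
g(K) = 0
40*(P(9) + √(g(8) + r(4))) = 40*(9² + √(0 + 2)) = 40*(81 + √2) = 3240 + 40*√2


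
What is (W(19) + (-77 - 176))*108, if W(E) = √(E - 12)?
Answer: -27324 + 108*√7 ≈ -27038.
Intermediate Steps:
W(E) = √(-12 + E)
(W(19) + (-77 - 176))*108 = (√(-12 + 19) + (-77 - 176))*108 = (√7 - 253)*108 = (-253 + √7)*108 = -27324 + 108*√7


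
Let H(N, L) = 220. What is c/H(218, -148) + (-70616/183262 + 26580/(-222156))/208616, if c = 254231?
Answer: 2044761548283895157/1769444094405240 ≈ 1155.6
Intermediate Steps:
c/H(218, -148) + (-70616/183262 + 26580/(-222156))/208616 = 254231/220 + (-70616/183262 + 26580/(-222156))/208616 = 254231*(1/220) + (-70616*1/183262 + 26580*(-1/222156))*(1/208616) = 254231/220 + (-35308/91631 - 2215/18513)*(1/208616) = 254231/220 - 856619669/1696364703*1/208616 = 254231/220 - 856619669/353888818881048 = 2044761548283895157/1769444094405240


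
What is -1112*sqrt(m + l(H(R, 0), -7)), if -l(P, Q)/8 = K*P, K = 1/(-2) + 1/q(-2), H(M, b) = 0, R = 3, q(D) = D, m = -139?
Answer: -1112*I*sqrt(139) ≈ -13110.0*I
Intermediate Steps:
K = -1 (K = 1/(-2) + 1/(-2) = 1*(-1/2) + 1*(-1/2) = -1/2 - 1/2 = -1)
l(P, Q) = 8*P (l(P, Q) = -(-8)*P = 8*P)
-1112*sqrt(m + l(H(R, 0), -7)) = -1112*sqrt(-139 + 8*0) = -1112*sqrt(-139 + 0) = -1112*I*sqrt(139)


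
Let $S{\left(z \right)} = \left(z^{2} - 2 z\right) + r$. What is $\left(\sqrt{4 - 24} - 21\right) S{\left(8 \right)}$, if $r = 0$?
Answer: $-1008 + 96 i \sqrt{5} \approx -1008.0 + 214.66 i$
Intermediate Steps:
$S{\left(z \right)} = z^{2} - 2 z$ ($S{\left(z \right)} = \left(z^{2} - 2 z\right) + 0 = z^{2} - 2 z$)
$\left(\sqrt{4 - 24} - 21\right) S{\left(8 \right)} = \left(\sqrt{4 - 24} - 21\right) 8 \left(-2 + 8\right) = \left(\sqrt{-20} - 21\right) 8 \cdot 6 = \left(2 i \sqrt{5} - 21\right) 48 = \left(-21 + 2 i \sqrt{5}\right) 48 = -1008 + 96 i \sqrt{5}$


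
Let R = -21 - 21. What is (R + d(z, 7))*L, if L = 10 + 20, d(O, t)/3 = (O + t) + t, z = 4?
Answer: 360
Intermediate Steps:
d(O, t) = 3*O + 6*t (d(O, t) = 3*((O + t) + t) = 3*(O + 2*t) = 3*O + 6*t)
R = -42
L = 30
(R + d(z, 7))*L = (-42 + (3*4 + 6*7))*30 = (-42 + (12 + 42))*30 = (-42 + 54)*30 = 12*30 = 360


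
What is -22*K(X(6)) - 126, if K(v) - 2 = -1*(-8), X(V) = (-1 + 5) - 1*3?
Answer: -346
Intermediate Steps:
X(V) = 1 (X(V) = 4 - 3 = 1)
K(v) = 10 (K(v) = 2 - 1*(-8) = 2 + 8 = 10)
-22*K(X(6)) - 126 = -22*10 - 126 = -220 - 126 = -346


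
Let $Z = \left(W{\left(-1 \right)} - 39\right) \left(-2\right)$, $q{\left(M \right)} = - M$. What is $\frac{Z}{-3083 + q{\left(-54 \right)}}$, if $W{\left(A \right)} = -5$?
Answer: $- \frac{88}{3029} \approx -0.029052$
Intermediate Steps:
$Z = 88$ ($Z = \left(-5 - 39\right) \left(-2\right) = \left(-44\right) \left(-2\right) = 88$)
$\frac{Z}{-3083 + q{\left(-54 \right)}} = \frac{88}{-3083 - -54} = \frac{88}{-3083 + 54} = \frac{88}{-3029} = 88 \left(- \frac{1}{3029}\right) = - \frac{88}{3029}$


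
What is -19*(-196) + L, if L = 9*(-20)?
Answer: 3544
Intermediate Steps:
L = -180
-19*(-196) + L = -19*(-196) - 180 = 3724 - 180 = 3544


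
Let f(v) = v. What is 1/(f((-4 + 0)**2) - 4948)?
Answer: -1/4932 ≈ -0.00020276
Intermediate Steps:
1/(f((-4 + 0)**2) - 4948) = 1/((-4 + 0)**2 - 4948) = 1/((-4)**2 - 4948) = 1/(16 - 4948) = 1/(-4932) = -1/4932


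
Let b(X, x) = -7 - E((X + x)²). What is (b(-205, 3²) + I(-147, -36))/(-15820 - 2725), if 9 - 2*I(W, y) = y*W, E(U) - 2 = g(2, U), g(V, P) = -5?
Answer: 5291/37090 ≈ 0.14265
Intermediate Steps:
E(U) = -3 (E(U) = 2 - 5 = -3)
I(W, y) = 9/2 - W*y/2 (I(W, y) = 9/2 - y*W/2 = 9/2 - W*y/2)
b(X, x) = -4 (b(X, x) = -7 - 1*(-3) = -7 + 3 = -4)
(b(-205, 3²) + I(-147, -36))/(-15820 - 2725) = (-4 + (9/2 - ½*(-147)*(-36)))/(-15820 - 2725) = (-4 + (9/2 - 2646))/(-18545) = (-4 - 5283/2)*(-1/18545) = -5291/2*(-1/18545) = 5291/37090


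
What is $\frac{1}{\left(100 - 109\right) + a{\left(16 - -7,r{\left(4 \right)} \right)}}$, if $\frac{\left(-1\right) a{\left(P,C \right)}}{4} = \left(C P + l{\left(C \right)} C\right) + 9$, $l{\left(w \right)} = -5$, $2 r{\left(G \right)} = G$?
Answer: $- \frac{1}{189} \approx -0.005291$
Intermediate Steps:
$r{\left(G \right)} = \frac{G}{2}$
$a{\left(P,C \right)} = -36 + 20 C - 4 C P$ ($a{\left(P,C \right)} = - 4 \left(\left(C P - 5 C\right) + 9\right) = - 4 \left(\left(- 5 C + C P\right) + 9\right) = - 4 \left(9 - 5 C + C P\right) = -36 + 20 C - 4 C P$)
$\frac{1}{\left(100 - 109\right) + a{\left(16 - -7,r{\left(4 \right)} \right)}} = \frac{1}{\left(100 - 109\right) - \left(36 - 10 \cdot 4 + 4 \cdot \frac{1}{2} \cdot 4 \left(16 - -7\right)\right)} = \frac{1}{-9 - \left(-4 + 8 \left(16 + 7\right)\right)} = \frac{1}{-9 - \left(-4 + 184\right)} = \frac{1}{-9 - 180} = \frac{1}{-189} = - \frac{1}{189}$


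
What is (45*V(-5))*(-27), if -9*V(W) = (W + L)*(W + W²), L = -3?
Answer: -21600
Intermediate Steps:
V(W) = -(-3 + W)*(W + W²)/9 (V(W) = -(W - 3)*(W + W²)/9 = -(-3 + W)*(W + W²)/9)
(45*V(-5))*(-27) = (45*((⅑)*(-5)*(3 - 1*(-5)² + 2*(-5))))*(-27) = (45*((⅑)*(-5)*(3 - 1*25 - 10)))*(-27) = (45*((⅑)*(-5)*(3 - 25 - 10)))*(-27) = (45*((⅑)*(-5)*(-32)))*(-27) = (45*(160/9))*(-27) = 800*(-27) = -21600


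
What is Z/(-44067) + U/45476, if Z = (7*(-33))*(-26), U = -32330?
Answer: -282969161/333998482 ≈ -0.84722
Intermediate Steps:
Z = 6006 (Z = -231*(-26) = 6006)
Z/(-44067) + U/45476 = 6006/(-44067) - 32330/45476 = 6006*(-1/44067) - 32330*1/45476 = -2002/14689 - 16165/22738 = -282969161/333998482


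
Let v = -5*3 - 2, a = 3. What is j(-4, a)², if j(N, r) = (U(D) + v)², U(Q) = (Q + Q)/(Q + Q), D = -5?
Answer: 65536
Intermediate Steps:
U(Q) = 1 (U(Q) = (2*Q)/((2*Q)) = (2*Q)*(1/(2*Q)) = 1)
v = -17 (v = -15 - 2 = -17)
j(N, r) = 256 (j(N, r) = (1 - 17)² = (-16)² = 256)
j(-4, a)² = 256² = 65536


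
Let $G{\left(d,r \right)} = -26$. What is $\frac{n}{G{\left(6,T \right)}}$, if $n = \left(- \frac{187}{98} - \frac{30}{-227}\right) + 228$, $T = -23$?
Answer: $- \frac{5032579}{578396} \approx -8.7009$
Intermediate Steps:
$n = \frac{5032579}{22246}$ ($n = \left(\left(-187\right) \frac{1}{98} - - \frac{30}{227}\right) + 228 = \left(- \frac{187}{98} + \frac{30}{227}\right) + 228 = - \frac{39509}{22246} + 228 = \frac{5032579}{22246} \approx 226.22$)
$\frac{n}{G{\left(6,T \right)}} = \frac{5032579}{22246 \left(-26\right)} = \frac{5032579}{22246} \left(- \frac{1}{26}\right) = - \frac{5032579}{578396}$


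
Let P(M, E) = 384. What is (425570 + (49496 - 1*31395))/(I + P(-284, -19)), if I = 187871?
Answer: 443671/188255 ≈ 2.3568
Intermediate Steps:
(425570 + (49496 - 1*31395))/(I + P(-284, -19)) = (425570 + (49496 - 1*31395))/(187871 + 384) = (425570 + (49496 - 31395))/188255 = (425570 + 18101)*(1/188255) = 443671*(1/188255) = 443671/188255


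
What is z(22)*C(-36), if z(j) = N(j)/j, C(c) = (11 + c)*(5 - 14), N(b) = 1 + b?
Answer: 5175/22 ≈ 235.23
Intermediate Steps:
C(c) = -99 - 9*c (C(c) = (11 + c)*(-9) = -99 - 9*c)
z(j) = (1 + j)/j
z(22)*C(-36) = ((1 + 22)/22)*(-99 - 9*(-36)) = ((1/22)*23)*(-99 + 324) = (23/22)*225 = 5175/22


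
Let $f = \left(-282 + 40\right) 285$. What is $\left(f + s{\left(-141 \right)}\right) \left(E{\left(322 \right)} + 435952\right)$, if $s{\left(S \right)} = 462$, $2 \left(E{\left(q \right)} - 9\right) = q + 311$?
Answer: $-29888498970$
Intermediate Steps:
$E{\left(q \right)} = \frac{329}{2} + \frac{q}{2}$ ($E{\left(q \right)} = 9 + \frac{q + 311}{2} = 9 + \frac{311 + q}{2} = 9 + \left(\frac{311}{2} + \frac{q}{2}\right) = \frac{329}{2} + \frac{q}{2}$)
$f = -68970$ ($f = \left(-242\right) 285 = -68970$)
$\left(f + s{\left(-141 \right)}\right) \left(E{\left(322 \right)} + 435952\right) = \left(-68970 + 462\right) \left(\left(\frac{329}{2} + \frac{1}{2} \cdot 322\right) + 435952\right) = - 68508 \left(\left(\frac{329}{2} + 161\right) + 435952\right) = - 68508 \left(\frac{651}{2} + 435952\right) = \left(-68508\right) \frac{872555}{2} = -29888498970$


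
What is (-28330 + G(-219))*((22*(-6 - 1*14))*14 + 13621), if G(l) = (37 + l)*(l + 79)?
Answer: -21263850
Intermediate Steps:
G(l) = (37 + l)*(79 + l)
(-28330 + G(-219))*((22*(-6 - 1*14))*14 + 13621) = (-28330 + (2923 + (-219)² + 116*(-219)))*((22*(-6 - 1*14))*14 + 13621) = (-28330 + (2923 + 47961 - 25404))*((22*(-6 - 14))*14 + 13621) = (-28330 + 25480)*((22*(-20))*14 + 13621) = -2850*(-440*14 + 13621) = -2850*(-6160 + 13621) = -2850*7461 = -21263850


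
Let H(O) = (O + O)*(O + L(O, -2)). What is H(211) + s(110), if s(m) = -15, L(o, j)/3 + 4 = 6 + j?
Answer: 89027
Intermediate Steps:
L(o, j) = 6 + 3*j (L(o, j) = -12 + 3*(6 + j) = -12 + (18 + 3*j) = 6 + 3*j)
H(O) = 2*O**2 (H(O) = (O + O)*(O + (6 + 3*(-2))) = (2*O)*(O + (6 - 6)) = (2*O)*(O + 0) = (2*O)*O = 2*O**2)
H(211) + s(110) = 2*211**2 - 15 = 2*44521 - 15 = 89042 - 15 = 89027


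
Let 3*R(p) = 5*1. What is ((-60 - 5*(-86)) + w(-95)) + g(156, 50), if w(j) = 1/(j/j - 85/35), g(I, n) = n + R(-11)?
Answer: 12629/30 ≈ 420.97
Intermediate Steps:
R(p) = 5/3 (R(p) = (5*1)/3 = (1/3)*5 = 5/3)
g(I, n) = 5/3 + n (g(I, n) = n + 5/3 = 5/3 + n)
w(j) = -7/10 (w(j) = 1/(1 - 85*1/35) = 1/(1 - 17/7) = 1/(-10/7) = -7/10)
((-60 - 5*(-86)) + w(-95)) + g(156, 50) = ((-60 - 5*(-86)) - 7/10) + (5/3 + 50) = ((-60 + 430) - 7/10) + 155/3 = (370 - 7/10) + 155/3 = 3693/10 + 155/3 = 12629/30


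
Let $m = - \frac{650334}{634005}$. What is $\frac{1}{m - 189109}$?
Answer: $- \frac{211335}{39965567293} \approx -5.2879 \cdot 10^{-6}$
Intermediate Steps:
$m = - \frac{216778}{211335}$ ($m = \left(-650334\right) \frac{1}{634005} = - \frac{216778}{211335} \approx -1.0258$)
$\frac{1}{m - 189109} = \frac{1}{- \frac{216778}{211335} - 189109} = \frac{1}{- \frac{39965567293}{211335}} = - \frac{211335}{39965567293}$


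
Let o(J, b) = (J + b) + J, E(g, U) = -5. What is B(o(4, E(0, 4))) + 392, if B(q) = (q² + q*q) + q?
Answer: 413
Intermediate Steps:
o(J, b) = b + 2*J
B(q) = q + 2*q² (B(q) = (q² + q²) + q = 2*q² + q = q + 2*q²)
B(o(4, E(0, 4))) + 392 = (-5 + 2*4)*(1 + 2*(-5 + 2*4)) + 392 = (-5 + 8)*(1 + 2*(-5 + 8)) + 392 = 3*(1 + 2*3) + 392 = 3*(1 + 6) + 392 = 3*7 + 392 = 21 + 392 = 413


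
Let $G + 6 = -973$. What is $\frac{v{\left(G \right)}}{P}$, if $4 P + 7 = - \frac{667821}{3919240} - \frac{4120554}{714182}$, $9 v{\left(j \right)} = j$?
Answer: $\frac{5480541195569440}{162988831926639} \approx 33.625$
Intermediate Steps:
$G = -979$ ($G = -6 - 973 = -979$)
$v{\left(j \right)} = \frac{j}{9}$
$P = - \frac{18109870214071}{5598101323360}$ ($P = - \frac{7}{4} + \frac{- \frac{667821}{3919240} - \frac{4120554}{714182}}{4} = - \frac{7}{4} + \frac{\left(-667821\right) \frac{1}{3919240} - \frac{2060277}{357091}}{4} = - \frac{7}{4} + \frac{- \frac{667821}{3919240} - \frac{2060277}{357091}}{4} = - \frac{7}{4} + \frac{1}{4} \left(- \frac{8313192898191}{1399525330840}\right) = - \frac{7}{4} - \frac{8313192898191}{5598101323360} = - \frac{18109870214071}{5598101323360} \approx -3.235$)
$\frac{v{\left(G \right)}}{P} = \frac{\frac{1}{9} \left(-979\right)}{- \frac{18109870214071}{5598101323360}} = \left(- \frac{979}{9}\right) \left(- \frac{5598101323360}{18109870214071}\right) = \frac{5480541195569440}{162988831926639}$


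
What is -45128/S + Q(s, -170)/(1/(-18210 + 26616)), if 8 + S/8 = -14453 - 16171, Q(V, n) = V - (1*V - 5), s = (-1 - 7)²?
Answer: 1287468601/30632 ≈ 42030.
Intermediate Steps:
s = 64 (s = (-8)² = 64)
Q(V, n) = 5 (Q(V, n) = V - (V - 5) = V - (-5 + V) = V + (5 - V) = 5)
S = -245056 (S = -64 + 8*(-14453 - 16171) = -64 + 8*(-30624) = -64 - 244992 = -245056)
-45128/S + Q(s, -170)/(1/(-18210 + 26616)) = -45128/(-245056) + 5/(1/(-18210 + 26616)) = -45128*(-1/245056) + 5/(1/8406) = 5641/30632 + 5/(1/8406) = 5641/30632 + 5*8406 = 5641/30632 + 42030 = 1287468601/30632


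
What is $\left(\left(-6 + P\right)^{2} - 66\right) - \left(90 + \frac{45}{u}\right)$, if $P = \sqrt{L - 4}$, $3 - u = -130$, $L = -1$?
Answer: $- \frac{16670}{133} - 12 i \sqrt{5} \approx -125.34 - 26.833 i$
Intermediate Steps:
$u = 133$ ($u = 3 - -130 = 3 + 130 = 133$)
$P = i \sqrt{5}$ ($P = \sqrt{-1 - 4} = \sqrt{-5} = i \sqrt{5} \approx 2.2361 i$)
$\left(\left(-6 + P\right)^{2} - 66\right) - \left(90 + \frac{45}{u}\right) = \left(\left(-6 + i \sqrt{5}\right)^{2} - 66\right) - \left(90 + \frac{45}{133}\right) = \left(-66 + \left(-6 + i \sqrt{5}\right)^{2}\right) - \frac{12015}{133} = - \frac{20793}{133} + \left(-6 + i \sqrt{5}\right)^{2}$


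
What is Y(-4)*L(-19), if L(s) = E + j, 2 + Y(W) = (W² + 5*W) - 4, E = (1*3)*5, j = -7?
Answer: -80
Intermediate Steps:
E = 15 (E = 3*5 = 15)
Y(W) = -6 + W² + 5*W (Y(W) = -2 + ((W² + 5*W) - 4) = -2 + (-4 + W² + 5*W) = -6 + W² + 5*W)
L(s) = 8 (L(s) = 15 - 7 = 8)
Y(-4)*L(-19) = (-6 + (-4)² + 5*(-4))*8 = (-6 + 16 - 20)*8 = -10*8 = -80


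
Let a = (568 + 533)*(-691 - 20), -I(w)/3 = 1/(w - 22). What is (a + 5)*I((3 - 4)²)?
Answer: -782806/7 ≈ -1.1183e+5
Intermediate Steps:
I(w) = -3/(-22 + w) (I(w) = -3/(w - 22) = -3/(-22 + w))
a = -782811 (a = 1101*(-711) = -782811)
(a + 5)*I((3 - 4)²) = (-782811 + 5)*(-3/(-22 + (3 - 4)²)) = -(-2348418)/(-22 + (-1)²) = -(-2348418)/(-22 + 1) = -(-2348418)/(-21) = -(-2348418)*(-1)/21 = -782806*⅐ = -782806/7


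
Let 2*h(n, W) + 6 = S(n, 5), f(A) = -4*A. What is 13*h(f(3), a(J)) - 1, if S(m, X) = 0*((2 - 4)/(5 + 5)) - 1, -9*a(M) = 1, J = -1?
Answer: -93/2 ≈ -46.500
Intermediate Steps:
a(M) = -1/9 (a(M) = -1/9*1 = -1/9)
S(m, X) = -1 (S(m, X) = 0*(-2/10) - 1 = 0*(-2*1/10) - 1 = 0*(-1/5) - 1 = 0 - 1 = -1)
h(n, W) = -7/2 (h(n, W) = -3 + (1/2)*(-1) = -3 - 1/2 = -7/2)
13*h(f(3), a(J)) - 1 = 13*(-7/2) - 1 = -91/2 - 1 = -93/2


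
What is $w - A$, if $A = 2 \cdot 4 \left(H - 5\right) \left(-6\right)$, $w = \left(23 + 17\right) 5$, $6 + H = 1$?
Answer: $-280$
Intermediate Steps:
$H = -5$ ($H = -6 + 1 = -5$)
$w = 200$ ($w = 40 \cdot 5 = 200$)
$A = 480$ ($A = 2 \cdot 4 \left(-5 - 5\right) \left(-6\right) = 2 \cdot 4 \left(-10\right) \left(-6\right) = 2 \left(-40\right) \left(-6\right) = \left(-80\right) \left(-6\right) = 480$)
$w - A = 200 - 480 = -280$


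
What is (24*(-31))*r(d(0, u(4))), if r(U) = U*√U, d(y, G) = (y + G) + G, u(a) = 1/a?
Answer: -186*√2 ≈ -263.04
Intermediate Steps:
u(a) = 1/a
d(y, G) = y + 2*G (d(y, G) = (G + y) + G = y + 2*G)
r(U) = U^(3/2)
(24*(-31))*r(d(0, u(4))) = (24*(-31))*(0 + 2/4)^(3/2) = -744*(0 + 2*(¼))^(3/2) = -744*(0 + ½)^(3/2) = -186*√2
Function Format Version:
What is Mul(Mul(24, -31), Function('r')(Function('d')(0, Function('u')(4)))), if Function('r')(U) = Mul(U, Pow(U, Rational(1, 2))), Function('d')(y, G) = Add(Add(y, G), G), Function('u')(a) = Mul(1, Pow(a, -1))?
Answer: Mul(-186, Pow(2, Rational(1, 2))) ≈ -263.04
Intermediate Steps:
Function('u')(a) = Pow(a, -1)
Function('d')(y, G) = Add(y, Mul(2, G)) (Function('d')(y, G) = Add(Add(G, y), G) = Add(y, Mul(2, G)))
Function('r')(U) = Pow(U, Rational(3, 2))
Mul(Mul(24, -31), Function('r')(Function('d')(0, Function('u')(4)))) = Mul(Mul(24, -31), Pow(Add(0, Mul(2, Pow(4, -1))), Rational(3, 2))) = Mul(-744, Pow(Add(0, Mul(2, Rational(1, 4))), Rational(3, 2))) = Mul(-744, Pow(Add(0, Rational(1, 2)), Rational(3, 2))) = Mul(-744, Pow(Rational(1, 2), Rational(3, 2))) = Mul(-744, Mul(Rational(1, 4), Pow(2, Rational(1, 2)))) = Mul(-186, Pow(2, Rational(1, 2)))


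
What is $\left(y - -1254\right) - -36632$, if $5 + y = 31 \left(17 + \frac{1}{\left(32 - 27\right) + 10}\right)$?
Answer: $\frac{576151}{15} \approx 38410.0$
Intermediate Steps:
$y = \frac{7861}{15}$ ($y = -5 + 31 \left(17 + \frac{1}{\left(32 - 27\right) + 10}\right) = -5 + 31 \left(17 + \frac{1}{5 + 10}\right) = -5 + 31 \left(17 + \frac{1}{15}\right) = -5 + 31 \cdot \frac{256}{15} = -5 + \frac{7936}{15} = \frac{7861}{15} \approx 524.07$)
$\left(y - -1254\right) - -36632 = \left(\frac{7861}{15} - -1254\right) - -36632 = \left(\frac{7861}{15} + 1254\right) + 36632 = \frac{26671}{15} + 36632 = \frac{576151}{15}$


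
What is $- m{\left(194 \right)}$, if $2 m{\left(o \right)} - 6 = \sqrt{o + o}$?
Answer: $-3 - \sqrt{97} \approx -12.849$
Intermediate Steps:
$m{\left(o \right)} = 3 + \frac{\sqrt{2} \sqrt{o}}{2}$ ($m{\left(o \right)} = 3 + \frac{\sqrt{o + o}}{2} = 3 + \frac{\sqrt{2 o}}{2} = 3 + \frac{\sqrt{2} \sqrt{o}}{2}$)
$- m{\left(194 \right)} = - (3 + \frac{\sqrt{2} \sqrt{194}}{2}) = - (3 + \sqrt{97}) = -3 - \sqrt{97}$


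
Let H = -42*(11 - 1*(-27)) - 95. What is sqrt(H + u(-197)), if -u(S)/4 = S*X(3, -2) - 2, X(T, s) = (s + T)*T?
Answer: sqrt(681) ≈ 26.096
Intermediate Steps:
X(T, s) = T*(T + s) (X(T, s) = (T + s)*T = T*(T + s))
H = -1691 (H = -42*(11 + 27) - 95 = -42*38 - 95 = -1596 - 95 = -1691)
u(S) = 8 - 12*S (u(S) = -4*(S*(3*(3 - 2)) - 2) = -4*(S*(3*1) - 2) = -4*(S*3 - 2) = -4*(3*S - 2) = -4*(-2 + 3*S) = 8 - 12*S)
sqrt(H + u(-197)) = sqrt(-1691 + (8 - 12*(-197))) = sqrt(-1691 + (8 + 2364)) = sqrt(-1691 + 2372) = sqrt(681)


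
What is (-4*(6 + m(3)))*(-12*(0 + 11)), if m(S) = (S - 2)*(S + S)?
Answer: 6336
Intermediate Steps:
m(S) = 2*S*(-2 + S) (m(S) = (-2 + S)*(2*S) = 2*S*(-2 + S))
(-4*(6 + m(3)))*(-12*(0 + 11)) = (-4*(6 + 2*3*(-2 + 3)))*(-12*(0 + 11)) = (-4*(6 + 2*3*1))*(-12*11) = -4*(6 + 6)*(-132) = -4*12*(-132) = -48*(-132) = 6336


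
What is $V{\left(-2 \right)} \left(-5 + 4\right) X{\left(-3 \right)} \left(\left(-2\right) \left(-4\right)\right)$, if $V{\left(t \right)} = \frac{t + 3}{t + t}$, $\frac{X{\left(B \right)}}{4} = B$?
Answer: $-24$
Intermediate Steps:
$X{\left(B \right)} = 4 B$
$V{\left(t \right)} = \frac{3 + t}{2 t}$
$V{\left(-2 \right)} \left(-5 + 4\right) X{\left(-3 \right)} \left(\left(-2\right) \left(-4\right)\right) = \frac{3 - 2}{2 \left(-2\right)} \left(-5 + 4\right) 4 \left(-3\right) \left(\left(-2\right) \left(-4\right)\right) = \frac{1}{2} \left(- \frac{1}{2}\right) 1 \left(\left(-1\right) \left(-12\right)\right) 8 = \left(- \frac{1}{4}\right) 12 \cdot 8 = \left(-3\right) 8 = -24$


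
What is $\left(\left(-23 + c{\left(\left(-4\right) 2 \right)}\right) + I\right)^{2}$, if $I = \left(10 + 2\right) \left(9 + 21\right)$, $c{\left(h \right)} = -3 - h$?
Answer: $116964$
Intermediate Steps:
$I = 360$ ($I = 12 \cdot 30 = 360$)
$\left(\left(-23 + c{\left(\left(-4\right) 2 \right)}\right) + I\right)^{2} = \left(\left(-23 - \left(3 - 8\right)\right) + 360\right)^{2} = \left(\left(-23 - -5\right) + 360\right)^{2} = \left(\left(-23 + \left(-3 + 8\right)\right) + 360\right)^{2} = \left(\left(-23 + 5\right) + 360\right)^{2} = \left(-18 + 360\right)^{2} = 342^{2} = 116964$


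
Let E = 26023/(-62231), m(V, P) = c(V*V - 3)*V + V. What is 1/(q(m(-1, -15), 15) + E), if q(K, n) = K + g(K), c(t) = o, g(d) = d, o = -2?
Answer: 62231/98439 ≈ 0.63218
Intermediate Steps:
c(t) = -2
m(V, P) = -V (m(V, P) = -2*V + V = -V)
q(K, n) = 2*K (q(K, n) = K + K = 2*K)
E = -26023/62231 (E = 26023*(-1/62231) = -26023/62231 ≈ -0.41817)
1/(q(m(-1, -15), 15) + E) = 1/(2*(-1*(-1)) - 26023/62231) = 1/(2*1 - 26023/62231) = 1/(2 - 26023/62231) = 1/(98439/62231) = 62231/98439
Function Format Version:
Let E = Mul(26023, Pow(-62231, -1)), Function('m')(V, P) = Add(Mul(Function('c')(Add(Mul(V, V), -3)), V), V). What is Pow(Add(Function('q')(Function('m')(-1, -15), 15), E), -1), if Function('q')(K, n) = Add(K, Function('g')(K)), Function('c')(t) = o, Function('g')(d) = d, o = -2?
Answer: Rational(62231, 98439) ≈ 0.63218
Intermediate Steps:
Function('c')(t) = -2
Function('m')(V, P) = Mul(-1, V) (Function('m')(V, P) = Add(Mul(-2, V), V) = Mul(-1, V))
Function('q')(K, n) = Mul(2, K) (Function('q')(K, n) = Add(K, K) = Mul(2, K))
E = Rational(-26023, 62231) (E = Mul(26023, Rational(-1, 62231)) = Rational(-26023, 62231) ≈ -0.41817)
Pow(Add(Function('q')(Function('m')(-1, -15), 15), E), -1) = Pow(Add(Mul(2, Mul(-1, -1)), Rational(-26023, 62231)), -1) = Pow(Add(Mul(2, 1), Rational(-26023, 62231)), -1) = Pow(Add(2, Rational(-26023, 62231)), -1) = Pow(Rational(98439, 62231), -1) = Rational(62231, 98439)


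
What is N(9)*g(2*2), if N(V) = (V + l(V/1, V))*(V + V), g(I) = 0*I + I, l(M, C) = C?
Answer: 1296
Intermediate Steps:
g(I) = I (g(I) = 0 + I = I)
N(V) = 4*V² (N(V) = (V + V)*(V + V) = (2*V)*(2*V) = 4*V²)
N(9)*g(2*2) = (4*9²)*(2*2) = (4*81)*4 = 324*4 = 1296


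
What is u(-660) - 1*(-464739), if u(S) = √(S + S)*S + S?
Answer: 464079 - 1320*I*√330 ≈ 4.6408e+5 - 23979.0*I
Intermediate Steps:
u(S) = S + √2*S^(3/2) (u(S) = √(2*S)*S + S = (√2*√S)*S + S = √2*S^(3/2) + S = S + √2*S^(3/2))
u(-660) - 1*(-464739) = (-660 + √2*(-660)^(3/2)) - 1*(-464739) = (-660 + √2*(-1320*I*√165)) + 464739 = (-660 - 1320*I*√330) + 464739 = 464079 - 1320*I*√330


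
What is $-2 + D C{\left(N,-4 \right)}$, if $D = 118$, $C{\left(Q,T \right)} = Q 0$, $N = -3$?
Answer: $-2$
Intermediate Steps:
$C{\left(Q,T \right)} = 0$
$-2 + D C{\left(N,-4 \right)} = -2 + 118 \cdot 0 = -2 + 0 = -2$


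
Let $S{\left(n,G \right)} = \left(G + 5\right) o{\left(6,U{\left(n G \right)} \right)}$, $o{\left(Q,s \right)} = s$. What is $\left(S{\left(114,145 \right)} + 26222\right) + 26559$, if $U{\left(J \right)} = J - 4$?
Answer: $2531681$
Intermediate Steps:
$U{\left(J \right)} = -4 + J$ ($U{\left(J \right)} = J - 4 = -4 + J$)
$S{\left(n,G \right)} = \left(-4 + G n\right) \left(5 + G\right)$ ($S{\left(n,G \right)} = \left(G + 5\right) \left(-4 + n G\right) = \left(5 + G\right) \left(-4 + G n\right) = \left(-4 + G n\right) \left(5 + G\right)$)
$\left(S{\left(114,145 \right)} + 26222\right) + 26559 = \left(\left(-4 + 145 \cdot 114\right) \left(5 + 145\right) + 26222\right) + 26559 = \left(\left(-4 + 16530\right) 150 + 26222\right) + 26559 = \left(16526 \cdot 150 + 26222\right) + 26559 = \left(2478900 + 26222\right) + 26559 = 2505122 + 26559 = 2531681$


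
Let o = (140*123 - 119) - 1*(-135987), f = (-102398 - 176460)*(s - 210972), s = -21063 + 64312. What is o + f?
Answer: 46771053422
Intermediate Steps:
s = 43249
f = 46770900334 (f = (-102398 - 176460)*(43249 - 210972) = -278858*(-167723) = 46770900334)
o = 153088 (o = (17220 - 119) + 135987 = 17101 + 135987 = 153088)
o + f = 153088 + 46770900334 = 46771053422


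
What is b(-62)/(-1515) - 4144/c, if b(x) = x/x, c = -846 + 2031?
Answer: -139541/39895 ≈ -3.4977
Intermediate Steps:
c = 1185
b(x) = 1
b(-62)/(-1515) - 4144/c = 1/(-1515) - 4144/1185 = 1*(-1/1515) - 4144*1/1185 = -1/1515 - 4144/1185 = -139541/39895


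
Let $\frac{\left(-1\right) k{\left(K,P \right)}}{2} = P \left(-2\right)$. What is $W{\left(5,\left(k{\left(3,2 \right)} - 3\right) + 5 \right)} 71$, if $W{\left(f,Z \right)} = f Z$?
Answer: $3550$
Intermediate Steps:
$k{\left(K,P \right)} = 4 P$ ($k{\left(K,P \right)} = - 2 P \left(-2\right) = - 2 \left(- 2 P\right) = 4 P$)
$W{\left(f,Z \right)} = Z f$
$W{\left(5,\left(k{\left(3,2 \right)} - 3\right) + 5 \right)} 71 = \left(\left(4 \cdot 2 - 3\right) + 5\right) 5 \cdot 71 = \left(\left(8 - 3\right) + 5\right) 5 \cdot 71 = \left(5 + 5\right) 5 \cdot 71 = 10 \cdot 5 \cdot 71 = 50 \cdot 71 = 3550$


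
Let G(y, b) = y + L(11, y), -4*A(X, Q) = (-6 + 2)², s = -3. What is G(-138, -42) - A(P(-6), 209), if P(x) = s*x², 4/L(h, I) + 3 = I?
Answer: -18898/141 ≈ -134.03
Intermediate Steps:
L(h, I) = 4/(-3 + I)
P(x) = -3*x²
A(X, Q) = -4 (A(X, Q) = -(-6 + 2)²/4 = -¼*(-4)² = -¼*16 = -4)
G(y, b) = y + 4/(-3 + y)
G(-138, -42) - A(P(-6), 209) = (4 - 138*(-3 - 138))/(-3 - 138) - 1*(-4) = (4 - 138*(-141))/(-141) + 4 = -(4 + 19458)/141 + 4 = -1/141*19462 + 4 = -19462/141 + 4 = -18898/141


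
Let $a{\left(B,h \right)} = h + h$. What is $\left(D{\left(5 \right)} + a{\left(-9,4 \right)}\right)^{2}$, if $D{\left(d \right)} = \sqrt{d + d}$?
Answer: $\left(8 + \sqrt{10}\right)^{2} \approx 124.6$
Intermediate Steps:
$a{\left(B,h \right)} = 2 h$
$D{\left(d \right)} = \sqrt{2} \sqrt{d}$ ($D{\left(d \right)} = \sqrt{2 d} = \sqrt{2} \sqrt{d}$)
$\left(D{\left(5 \right)} + a{\left(-9,4 \right)}\right)^{2} = \left(\sqrt{2} \sqrt{5} + 2 \cdot 4\right)^{2} = \left(\sqrt{10} + 8\right)^{2} = \left(8 + \sqrt{10}\right)^{2}$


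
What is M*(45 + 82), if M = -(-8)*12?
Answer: 12192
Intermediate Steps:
M = 96 (M = -1*(-96) = 96)
M*(45 + 82) = 96*(45 + 82) = 96*127 = 12192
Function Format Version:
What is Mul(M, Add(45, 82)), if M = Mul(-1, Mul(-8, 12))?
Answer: 12192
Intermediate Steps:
M = 96 (M = Mul(-1, -96) = 96)
Mul(M, Add(45, 82)) = Mul(96, Add(45, 82)) = Mul(96, 127) = 12192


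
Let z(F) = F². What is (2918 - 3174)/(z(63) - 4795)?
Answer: 128/413 ≈ 0.30993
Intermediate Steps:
(2918 - 3174)/(z(63) - 4795) = (2918 - 3174)/(63² - 4795) = -256/(3969 - 4795) = -256/(-826) = -256*(-1/826) = 128/413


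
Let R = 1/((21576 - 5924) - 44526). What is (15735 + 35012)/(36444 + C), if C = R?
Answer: 1465268878/1052284055 ≈ 1.3925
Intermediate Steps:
R = -1/28874 (R = 1/(15652 - 44526) = 1/(-28874) = -1/28874 ≈ -3.4633e-5)
C = -1/28874 ≈ -3.4633e-5
(15735 + 35012)/(36444 + C) = (15735 + 35012)/(36444 - 1/28874) = 50747/(1052284055/28874) = 50747*(28874/1052284055) = 1465268878/1052284055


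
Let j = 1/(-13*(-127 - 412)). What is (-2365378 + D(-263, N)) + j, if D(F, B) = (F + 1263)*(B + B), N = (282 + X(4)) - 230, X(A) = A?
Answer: -15789419645/7007 ≈ -2.2534e+6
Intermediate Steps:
j = 1/7007 (j = 1/(-13*(-539)) = 1/7007 ≈ 0.00014271)
N = 56 (N = (282 + 4) - 230 = 286 - 230 = 56)
D(F, B) = 2*B*(1263 + F) (D(F, B) = (1263 + F)*(2*B) = 2*B*(1263 + F))
(-2365378 + D(-263, N)) + j = (-2365378 + 2*56*(1263 - 263)) + 1/7007 = (-2365378 + 2*56*1000) + 1/7007 = (-2365378 + 112000) + 1/7007 = -2253378 + 1/7007 = -15789419645/7007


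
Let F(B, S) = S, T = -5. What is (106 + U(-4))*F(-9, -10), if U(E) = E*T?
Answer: -1260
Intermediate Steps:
U(E) = -5*E (U(E) = E*(-5) = -5*E)
(106 + U(-4))*F(-9, -10) = (106 - 5*(-4))*(-10) = (106 + 20)*(-10) = 126*(-10) = -1260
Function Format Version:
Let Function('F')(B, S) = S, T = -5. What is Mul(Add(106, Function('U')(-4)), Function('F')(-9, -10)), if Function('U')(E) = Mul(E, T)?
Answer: -1260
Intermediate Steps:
Function('U')(E) = Mul(-5, E) (Function('U')(E) = Mul(E, -5) = Mul(-5, E))
Mul(Add(106, Function('U')(-4)), Function('F')(-9, -10)) = Mul(Add(106, Mul(-5, -4)), -10) = Mul(Add(106, 20), -10) = Mul(126, -10) = -1260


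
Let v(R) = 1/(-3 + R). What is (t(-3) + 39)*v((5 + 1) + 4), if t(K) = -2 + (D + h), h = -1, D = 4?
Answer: 40/7 ≈ 5.7143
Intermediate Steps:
t(K) = 1 (t(K) = -2 + (4 - 1) = -2 + 3 = 1)
(t(-3) + 39)*v((5 + 1) + 4) = (1 + 39)/(-3 + ((5 + 1) + 4)) = 40/(-3 + (6 + 4)) = 40/(-3 + 10) = 40/7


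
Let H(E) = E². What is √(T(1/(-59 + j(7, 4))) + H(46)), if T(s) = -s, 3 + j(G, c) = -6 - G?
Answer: √476103/15 ≈ 46.000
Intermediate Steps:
j(G, c) = -9 - G (j(G, c) = -3 + (-6 - G) = -9 - G)
√(T(1/(-59 + j(7, 4))) + H(46)) = √(-1/(-59 + (-9 - 1*7)) + 46²) = √(-1/(-59 + (-9 - 7)) + 2116) = √(-1/(-59 - 16) + 2116) = √(-1/(-75) + 2116) = √(-1*(-1/75) + 2116) = √(1/75 + 2116) = √(158701/75) = √476103/15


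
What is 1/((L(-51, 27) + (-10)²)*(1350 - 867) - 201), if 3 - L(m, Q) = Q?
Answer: 1/36507 ≈ 2.7392e-5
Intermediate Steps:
L(m, Q) = 3 - Q
1/((L(-51, 27) + (-10)²)*(1350 - 867) - 201) = 1/(((3 - 1*27) + (-10)²)*(1350 - 867) - 201) = 1/(((3 - 27) + 100)*483 - 201) = 1/((-24 + 100)*483 - 201) = 1/(76*483 - 201) = 1/(36708 - 201) = 1/36507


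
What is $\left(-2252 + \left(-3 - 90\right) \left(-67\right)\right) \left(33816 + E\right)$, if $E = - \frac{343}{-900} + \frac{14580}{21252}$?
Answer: $\frac{9324877040069}{69300} \approx 1.3456 \cdot 10^{8}$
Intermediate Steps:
$E = \frac{1700953}{1593900}$ ($E = \left(-343\right) \left(- \frac{1}{900}\right) + 14580 \cdot \frac{1}{21252} = \frac{343}{900} + \frac{1215}{1771} = \frac{1700953}{1593900} \approx 1.0672$)
$\left(-2252 + \left(-3 - 90\right) \left(-67\right)\right) \left(33816 + E\right) = \left(-2252 + \left(-3 - 90\right) \left(-67\right)\right) \left(33816 + \frac{1700953}{1593900}\right) = \left(-2252 - -6231\right) \frac{53901023353}{1593900} = \left(-2252 + 6231\right) \frac{53901023353}{1593900} = 3979 \cdot \frac{53901023353}{1593900} = \frac{9324877040069}{69300}$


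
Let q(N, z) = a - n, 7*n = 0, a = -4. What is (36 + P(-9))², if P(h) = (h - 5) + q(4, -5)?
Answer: 324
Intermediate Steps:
n = 0 (n = (⅐)*0 = 0)
q(N, z) = -4 (q(N, z) = -4 - 1*0 = -4 + 0 = -4)
P(h) = -9 + h (P(h) = (h - 5) - 4 = (-5 + h) - 4 = -9 + h)
(36 + P(-9))² = (36 + (-9 - 9))² = (36 - 18)² = 18² = 324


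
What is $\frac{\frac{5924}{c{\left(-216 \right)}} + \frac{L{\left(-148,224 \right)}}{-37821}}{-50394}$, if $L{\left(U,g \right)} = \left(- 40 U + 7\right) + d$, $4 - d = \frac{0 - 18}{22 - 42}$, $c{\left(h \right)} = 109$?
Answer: $- \frac{744684077}{692495702220} \approx -0.0010754$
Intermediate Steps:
$d = \frac{31}{10}$ ($d = 4 - \frac{0 - 18}{22 - 42} = 4 - - \frac{18}{22 - 42} = 4 - - \frac{18}{-20} = 4 - \left(-18\right) \left(- \frac{1}{20}\right) = 4 - \frac{9}{10} = \frac{31}{10} \approx 3.1$)
$L{\left(U,g \right)} = \frac{101}{10} - 40 U$ ($L{\left(U,g \right)} = \left(- 40 U + 7\right) + \frac{31}{10} = \left(7 - 40 U\right) + \frac{31}{10} = \frac{101}{10} - 40 U$)
$\frac{\frac{5924}{c{\left(-216 \right)}} + \frac{L{\left(-148,224 \right)}}{-37821}}{-50394} = \frac{\frac{5924}{109} + \frac{\frac{101}{10} - -5920}{-37821}}{-50394} = \left(5924 \cdot \frac{1}{109} + \left(\frac{101}{10} + 5920\right) \left(- \frac{1}{37821}\right)\right) \left(- \frac{1}{50394}\right) = \left(\frac{5924}{109} + \frac{59301}{10} \left(- \frac{1}{37821}\right)\right) \left(- \frac{1}{50394}\right) = \left(\frac{5924}{109} - \frac{19767}{126070}\right) \left(- \frac{1}{50394}\right) = \frac{744684077}{13741630} \left(- \frac{1}{50394}\right) = - \frac{744684077}{692495702220}$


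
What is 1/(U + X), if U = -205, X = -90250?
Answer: -1/90455 ≈ -1.1055e-5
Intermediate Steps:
1/(U + X) = 1/(-205 - 90250) = 1/(-90455) = -1/90455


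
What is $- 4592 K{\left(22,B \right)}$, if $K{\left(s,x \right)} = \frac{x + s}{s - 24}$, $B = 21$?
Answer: $98728$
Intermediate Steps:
$K{\left(s,x \right)} = \frac{s + x}{-24 + s}$
$- 4592 K{\left(22,B \right)} = - 4592 \frac{22 + 21}{-24 + 22} = - 4592 \frac{1}{-2} \cdot 43 = - 4592 \left(\left(- \frac{1}{2}\right) 43\right) = \left(-4592\right) \left(- \frac{43}{2}\right) = 98728$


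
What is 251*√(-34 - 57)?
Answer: 251*I*√91 ≈ 2394.4*I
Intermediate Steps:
251*√(-34 - 57) = 251*√(-91) = 251*(I*√91) = 251*I*√91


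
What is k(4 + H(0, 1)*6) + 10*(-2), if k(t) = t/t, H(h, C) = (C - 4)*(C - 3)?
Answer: -19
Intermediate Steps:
H(h, C) = (-4 + C)*(-3 + C)
k(t) = 1
k(4 + H(0, 1)*6) + 10*(-2) = 1 + 10*(-2) = 1 - 20 = -19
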